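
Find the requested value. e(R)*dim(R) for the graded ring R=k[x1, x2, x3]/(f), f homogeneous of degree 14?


e(R)=deg(f)=14, dim(R)=3-1=2
e*dim=14*2=28


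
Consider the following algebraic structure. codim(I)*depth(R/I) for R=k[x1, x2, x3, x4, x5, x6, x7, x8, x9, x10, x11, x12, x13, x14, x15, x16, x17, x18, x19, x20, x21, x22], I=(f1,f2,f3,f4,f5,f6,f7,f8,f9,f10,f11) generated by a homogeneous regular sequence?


codim=11, depth=dim(R/I)=22-11=11
Product=11*11=121


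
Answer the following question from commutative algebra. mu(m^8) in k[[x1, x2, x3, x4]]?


C(n+d-1,d)=C(11,8)=165


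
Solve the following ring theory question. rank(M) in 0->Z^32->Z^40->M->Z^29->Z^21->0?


Alt sum=0:
(-1)^0*32 + (-1)^1*40 + (-1)^2*? + (-1)^3*29 + (-1)^4*21=0
rank(M)=16


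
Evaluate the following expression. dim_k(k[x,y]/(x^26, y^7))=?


Basis: x^i*y^j, i<26, j<7
26*7=182


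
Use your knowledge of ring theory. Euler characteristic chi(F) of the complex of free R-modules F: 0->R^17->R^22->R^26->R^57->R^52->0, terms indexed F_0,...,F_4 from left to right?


chi = sum (-1)^i * rank:
(-1)^0*17=17
(-1)^1*22=-22
(-1)^2*26=26
(-1)^3*57=-57
(-1)^4*52=52
chi=16


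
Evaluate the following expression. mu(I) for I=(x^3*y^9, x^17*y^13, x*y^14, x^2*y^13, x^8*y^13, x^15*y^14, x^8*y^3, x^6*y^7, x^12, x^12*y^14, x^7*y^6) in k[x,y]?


Remove redundant (divisible by others).
x^12*y^14 redundant.
x^17*y^13 redundant.
x^8*y^13 redundant.
x^15*y^14 redundant.
Min: x^12, x^8*y^3, x^7*y^6, x^6*y^7, x^3*y^9, x^2*y^13, x*y^14
Count=7


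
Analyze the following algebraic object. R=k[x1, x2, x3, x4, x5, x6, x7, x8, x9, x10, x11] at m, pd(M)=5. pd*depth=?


pd+depth=11
depth=11-5=6
pd*depth=5*6=30


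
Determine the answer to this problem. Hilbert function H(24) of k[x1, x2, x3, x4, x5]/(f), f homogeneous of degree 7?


C(28,4)-C(21,4)=20475-5985=14490


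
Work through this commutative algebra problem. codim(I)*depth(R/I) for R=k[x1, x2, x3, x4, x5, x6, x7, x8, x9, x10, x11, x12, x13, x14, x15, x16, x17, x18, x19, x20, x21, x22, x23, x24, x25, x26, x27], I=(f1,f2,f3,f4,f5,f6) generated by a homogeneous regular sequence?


codim=6, depth=dim(R/I)=27-6=21
Product=6*21=126


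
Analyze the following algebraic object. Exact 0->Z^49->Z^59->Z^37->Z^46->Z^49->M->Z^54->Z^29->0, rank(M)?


Alt sum=0:
(-1)^0*49 + (-1)^1*59 + (-1)^2*37 + (-1)^3*46 + (-1)^4*49 + (-1)^5*? + (-1)^6*54 + (-1)^7*29=0
rank(M)=55


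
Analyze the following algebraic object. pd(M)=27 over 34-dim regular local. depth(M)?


pd+depth=depth(R)=34
depth=34-27=7


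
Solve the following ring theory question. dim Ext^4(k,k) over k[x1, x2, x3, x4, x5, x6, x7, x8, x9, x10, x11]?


C(n,i)=C(11,4)=330


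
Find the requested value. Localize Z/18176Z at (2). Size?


2-primary part: 18176=2^8*71
Size=2^8=256


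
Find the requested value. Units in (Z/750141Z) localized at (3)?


Local ring = Z/2187Z.
phi(2187) = 3^6*(3-1) = 1458


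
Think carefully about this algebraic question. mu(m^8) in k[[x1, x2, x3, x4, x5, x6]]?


C(n+d-1,d)=C(13,8)=1287


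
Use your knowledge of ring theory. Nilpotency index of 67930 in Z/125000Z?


67930^k mod 125000:
k=1: 67930
k=2: 109900
k=3: 7000
k=4: 10000
k=5: 50000
k=6: 0
First zero at k = 6


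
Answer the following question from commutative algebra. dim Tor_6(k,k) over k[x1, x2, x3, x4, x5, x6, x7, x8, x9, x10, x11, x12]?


Koszul: C(n,i)=C(12,6)=924


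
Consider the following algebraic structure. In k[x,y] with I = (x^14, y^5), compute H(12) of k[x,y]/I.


k[x,y], I = (x^14, y^5), d = 12
Need i < 14 and d-i < 5.
Range: 8 <= i <= 12.
H(12) = 5


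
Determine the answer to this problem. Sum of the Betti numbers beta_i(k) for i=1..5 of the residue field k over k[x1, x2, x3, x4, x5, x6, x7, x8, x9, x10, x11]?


Koszul resolution: beta_i(k)=C(n,i), n=11
C(11,1)=11, C(11,2)=55, C(11,3)=165, C(11,4)=330, C(11,5)=462
Sum=1023


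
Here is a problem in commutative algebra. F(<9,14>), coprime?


gcd(9,14)=1 => F=ab-a-b=9*14-9-14=126-23=103


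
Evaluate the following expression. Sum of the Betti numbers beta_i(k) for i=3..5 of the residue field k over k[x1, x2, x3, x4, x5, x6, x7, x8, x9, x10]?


Koszul resolution: beta_i(k)=C(n,i), n=10
C(10,3)=120, C(10,4)=210, C(10,5)=252
Sum=582


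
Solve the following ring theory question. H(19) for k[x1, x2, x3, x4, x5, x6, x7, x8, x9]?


C(d+n-1,n-1)=C(27,8)=2220075


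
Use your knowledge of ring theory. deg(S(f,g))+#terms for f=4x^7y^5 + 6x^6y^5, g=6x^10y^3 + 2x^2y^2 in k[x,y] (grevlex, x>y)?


LT(f)=4x^7y^5, LT(g)=6x^10y^3
lcm(LM)=x^10y^5
S(f,g) (scaled by 24 to clear denominators) = 6x^3*f - 4y^2*g = 36x^9y^5 - 8x^2y^4
2 terms, deg 14.
14+2=16


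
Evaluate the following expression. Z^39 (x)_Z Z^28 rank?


rank(M(x)N) = rank(M)*rank(N)
39*28 = 1092


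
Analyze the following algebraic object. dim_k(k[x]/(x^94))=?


Basis: 1,x,...,x^93
dim=94


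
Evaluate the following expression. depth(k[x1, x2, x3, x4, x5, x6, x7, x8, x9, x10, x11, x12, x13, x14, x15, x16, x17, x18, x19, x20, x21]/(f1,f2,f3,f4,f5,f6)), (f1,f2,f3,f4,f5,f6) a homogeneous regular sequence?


depth(R)=21
depth(R/I)=21-6=15


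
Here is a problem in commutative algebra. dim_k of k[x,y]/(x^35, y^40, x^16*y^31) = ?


k[x,y]/I, I = (x^35, y^40, x^16*y^31)
Rect: 35x40=1400. Corner: (35-16)x(40-31)=171.
dim = 1400-171 = 1229


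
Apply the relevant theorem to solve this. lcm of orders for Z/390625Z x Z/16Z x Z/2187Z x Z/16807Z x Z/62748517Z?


Exponent = lcm of the cyclic orders; pairwise coprime => product.
5^8*2^4*3^7*7^5*13^7=390625*16*2187*16807*62748517=14415259557837206250000


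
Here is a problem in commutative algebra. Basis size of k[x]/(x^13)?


Basis: 1,x,...,x^12
dim=13


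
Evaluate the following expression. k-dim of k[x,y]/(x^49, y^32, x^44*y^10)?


k[x,y]/I, I = (x^49, y^32, x^44*y^10)
Rect: 49x32=1568. Corner: (49-44)x(32-10)=110.
dim = 1568-110 = 1458


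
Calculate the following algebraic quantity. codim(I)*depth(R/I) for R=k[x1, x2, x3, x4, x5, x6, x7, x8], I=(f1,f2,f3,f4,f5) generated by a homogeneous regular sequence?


codim=5, depth=dim(R/I)=8-5=3
Product=5*3=15


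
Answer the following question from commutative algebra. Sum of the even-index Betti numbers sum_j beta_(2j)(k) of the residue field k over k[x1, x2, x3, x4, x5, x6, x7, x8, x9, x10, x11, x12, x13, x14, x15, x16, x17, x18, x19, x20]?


Koszul resolution: beta_i(k)=C(n,i), n=20
sum_even C(20,i) = 2^(n-1) = 2^19 = 524288


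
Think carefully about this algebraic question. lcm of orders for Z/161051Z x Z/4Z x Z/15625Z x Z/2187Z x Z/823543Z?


Exponent = lcm of the cyclic orders; pairwise coprime => product.
11^5*2^2*5^6*3^7*7^7=161051*4*15625*2187*823543=18129194413536937500


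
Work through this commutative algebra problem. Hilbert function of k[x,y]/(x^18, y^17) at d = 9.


k[x,y], I = (x^18, y^17), d = 9
Need i < 18 and d-i < 17.
Range: 0 <= i <= 9.
H(9) = 10


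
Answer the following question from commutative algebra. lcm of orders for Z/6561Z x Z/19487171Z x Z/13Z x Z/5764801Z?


Exponent = lcm of the cyclic orders; pairwise coprime => product.
3^8*11^7*13^1*7^8=6561*19487171*13*5764801=9581786864997850503


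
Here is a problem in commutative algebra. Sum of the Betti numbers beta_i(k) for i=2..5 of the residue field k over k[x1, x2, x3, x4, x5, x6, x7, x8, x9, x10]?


Koszul resolution: beta_i(k)=C(n,i), n=10
C(10,2)=45, C(10,3)=120, C(10,4)=210, C(10,5)=252
Sum=627


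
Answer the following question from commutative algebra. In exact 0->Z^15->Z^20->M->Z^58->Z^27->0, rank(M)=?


Alt sum=0:
(-1)^0*15 + (-1)^1*20 + (-1)^2*? + (-1)^3*58 + (-1)^4*27=0
rank(M)=36


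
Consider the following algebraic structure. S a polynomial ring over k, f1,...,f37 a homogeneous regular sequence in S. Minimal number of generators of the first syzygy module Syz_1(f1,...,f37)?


Regular sequence => Koszul complex is the minimal free resolution.
Syz_1 minimally generated by Koszul relations f_i*e_j - f_j*e_i (i<j): mu(Syz_1) = beta_2 = C(m,2) = m(m-1)/2
m=37
37*36/2 = 666


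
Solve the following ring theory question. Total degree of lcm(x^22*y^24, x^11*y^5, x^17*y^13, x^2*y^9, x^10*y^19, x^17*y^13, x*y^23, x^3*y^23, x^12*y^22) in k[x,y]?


lcm = componentwise max:
x: max(22,11,17,2,10,17,1,3,12)=22
y: max(24,5,13,9,19,13,23,23,22)=24
Total=22+24=46


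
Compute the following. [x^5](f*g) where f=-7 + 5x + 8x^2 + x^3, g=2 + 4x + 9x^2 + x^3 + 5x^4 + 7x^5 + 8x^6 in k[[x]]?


[x^5] = sum a_i*b_j, i+j=5
  -7*7=-49
  5*5=25
  8*1=8
  1*9=9
Sum=-7


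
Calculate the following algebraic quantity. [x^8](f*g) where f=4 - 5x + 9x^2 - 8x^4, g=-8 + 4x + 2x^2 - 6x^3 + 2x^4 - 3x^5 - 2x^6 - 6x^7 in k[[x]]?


[x^8] = sum a_i*b_j, i+j=8
  -5*-6=30
  9*-2=-18
  -8*2=-16
Sum=-4


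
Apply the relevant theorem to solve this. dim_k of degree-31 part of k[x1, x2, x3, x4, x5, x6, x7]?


C(d+n-1,n-1)=C(37,6)=2324784


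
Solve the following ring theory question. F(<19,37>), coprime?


gcd(19,37)=1 => F=ab-a-b=19*37-19-37=703-56=647


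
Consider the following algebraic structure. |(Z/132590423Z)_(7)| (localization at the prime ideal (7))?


7-primary part: 132590423=7^8*23
Size=7^8=5764801


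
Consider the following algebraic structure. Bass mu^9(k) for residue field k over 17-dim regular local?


C(n,i)=C(17,9)=24310


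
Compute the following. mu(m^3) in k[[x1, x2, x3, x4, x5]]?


C(n+d-1,d)=C(7,3)=35


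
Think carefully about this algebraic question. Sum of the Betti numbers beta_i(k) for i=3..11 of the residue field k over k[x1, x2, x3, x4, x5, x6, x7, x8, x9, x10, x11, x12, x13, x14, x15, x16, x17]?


Koszul resolution: beta_i(k)=C(n,i), n=17
C(17,3)=680, C(17,4)=2380, C(17,5)=6188, C(17,6)=12376, C(17,7)=19448, C(17,8)=24310, C(17,9)=24310, C(17,10)=19448, C(17,11)=12376
Sum=121516


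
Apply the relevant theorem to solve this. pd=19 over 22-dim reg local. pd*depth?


pd+depth=22
depth=22-19=3
pd*depth=19*3=57


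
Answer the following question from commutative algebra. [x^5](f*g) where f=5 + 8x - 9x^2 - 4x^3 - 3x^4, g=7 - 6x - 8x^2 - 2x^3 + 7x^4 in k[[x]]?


[x^5] = sum a_i*b_j, i+j=5
  8*7=56
  -9*-2=18
  -4*-8=32
  -3*-6=18
Sum=124


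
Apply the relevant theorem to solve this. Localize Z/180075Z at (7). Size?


7-primary part: 180075=7^4*75
Size=7^4=2401


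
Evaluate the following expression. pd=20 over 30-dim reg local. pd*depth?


pd+depth=30
depth=30-20=10
pd*depth=20*10=200


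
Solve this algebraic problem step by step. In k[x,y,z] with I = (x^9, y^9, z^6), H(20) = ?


Need i<9, j<9, k<6 with i+j+k=20.
For each i, j ranges over max(0,20-i-5)..min(8,20-i):
  i=0: j in [15,8] -> 0
  i=1: j in [14,8] -> 0
  i=2: j in [13,8] -> 0
  i=3: j in [12,8] -> 0
  i=4: j in [11,8] -> 0
  i=5: j in [10,8] -> 0
  i=6: j in [9,8] -> 0
  i=7: j in [8,8] -> 1
  i=8: j in [7,8] -> 2
H(20) = 0+0+0+0+0+0+0+1+2 = 3


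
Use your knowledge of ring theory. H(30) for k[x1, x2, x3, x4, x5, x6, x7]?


C(d+n-1,n-1)=C(36,6)=1947792


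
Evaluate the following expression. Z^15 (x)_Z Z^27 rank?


rank(M(x)N) = rank(M)*rank(N)
15*27 = 405


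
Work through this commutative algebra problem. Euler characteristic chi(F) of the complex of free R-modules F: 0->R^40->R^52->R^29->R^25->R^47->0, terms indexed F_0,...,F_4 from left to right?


chi = sum (-1)^i * rank:
(-1)^0*40=40
(-1)^1*52=-52
(-1)^2*29=29
(-1)^3*25=-25
(-1)^4*47=47
chi=39


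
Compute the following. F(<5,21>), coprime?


gcd(5,21)=1 => F=ab-a-b=5*21-5-21=105-26=79


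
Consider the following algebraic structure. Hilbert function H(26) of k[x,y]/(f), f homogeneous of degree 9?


H(t)=d for t>=d-1.
d=9, t=26
H(26)=9


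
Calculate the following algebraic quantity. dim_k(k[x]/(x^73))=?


Basis: 1,x,...,x^72
dim=73


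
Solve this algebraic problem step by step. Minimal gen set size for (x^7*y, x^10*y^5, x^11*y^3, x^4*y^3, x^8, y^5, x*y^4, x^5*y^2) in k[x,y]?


Remove redundant (divisible by others).
x^10*y^5 redundant.
x^11*y^3 redundant.
Min: x^8, x^7*y, x^5*y^2, x^4*y^3, x*y^4, y^5
Count=6


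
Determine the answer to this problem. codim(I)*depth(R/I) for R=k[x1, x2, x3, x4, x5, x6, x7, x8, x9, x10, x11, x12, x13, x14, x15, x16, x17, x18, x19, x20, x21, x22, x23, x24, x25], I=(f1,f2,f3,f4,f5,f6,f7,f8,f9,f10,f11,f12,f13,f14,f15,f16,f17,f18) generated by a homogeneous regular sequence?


codim=18, depth=dim(R/I)=25-18=7
Product=18*7=126


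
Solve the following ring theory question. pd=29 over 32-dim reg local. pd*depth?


pd+depth=32
depth=32-29=3
pd*depth=29*3=87


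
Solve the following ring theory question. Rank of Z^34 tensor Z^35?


rank(M(x)N) = rank(M)*rank(N)
34*35 = 1190


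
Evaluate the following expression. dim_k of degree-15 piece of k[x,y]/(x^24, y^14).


k[x,y], I = (x^24, y^14), d = 15
Need i < 24 and d-i < 14.
Range: 2 <= i <= 15.
H(15) = 14


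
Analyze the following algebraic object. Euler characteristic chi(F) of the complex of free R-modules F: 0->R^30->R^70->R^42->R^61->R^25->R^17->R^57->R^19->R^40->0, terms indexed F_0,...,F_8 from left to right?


chi = sum (-1)^i * rank:
(-1)^0*30=30
(-1)^1*70=-70
(-1)^2*42=42
(-1)^3*61=-61
(-1)^4*25=25
(-1)^5*17=-17
(-1)^6*57=57
(-1)^7*19=-19
(-1)^8*40=40
chi=27


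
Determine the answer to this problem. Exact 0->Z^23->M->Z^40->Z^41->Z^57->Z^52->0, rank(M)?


Alt sum=0:
(-1)^0*23 + (-1)^1*? + (-1)^2*40 + (-1)^3*41 + (-1)^4*57 + (-1)^5*52=0
rank(M)=27


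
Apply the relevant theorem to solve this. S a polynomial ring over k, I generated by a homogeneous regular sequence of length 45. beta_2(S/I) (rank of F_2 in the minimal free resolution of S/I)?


Regular sequence => Koszul complex is the minimal free resolution.
Syz_1 minimally generated by Koszul relations f_i*e_j - f_j*e_i (i<j): mu(Syz_1) = beta_2 = C(m,2) = m(m-1)/2
m=45
45*44/2 = 990


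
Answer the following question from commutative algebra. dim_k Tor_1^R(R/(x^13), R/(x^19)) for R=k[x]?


Tor_1(R/I,R/J)=(I cap J)/IJ=(x^19)/(x^32)
dim=32-19=min(13,19)=13


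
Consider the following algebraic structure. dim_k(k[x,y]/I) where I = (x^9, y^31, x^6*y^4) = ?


k[x,y]/I, I = (x^9, y^31, x^6*y^4)
Rect: 9x31=279. Corner: (9-6)x(31-4)=81.
dim = 279-81 = 198


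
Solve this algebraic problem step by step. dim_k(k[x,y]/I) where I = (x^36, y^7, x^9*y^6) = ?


k[x,y]/I, I = (x^36, y^7, x^9*y^6)
Rect: 36x7=252. Corner: (36-9)x(7-6)=27.
dim = 252-27 = 225


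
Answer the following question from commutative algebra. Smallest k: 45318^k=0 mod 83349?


45318^k mod 83349:
k=1: 45318
k=2: 1764
k=3: 9261
k=4: 27783
k=5: 0
First zero at k = 5


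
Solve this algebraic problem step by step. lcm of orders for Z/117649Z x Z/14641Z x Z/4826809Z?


Exponent = lcm of the cyclic orders; pairwise coprime => product.
7^6*11^4*13^6=117649*14641*4826809=8314173719132281


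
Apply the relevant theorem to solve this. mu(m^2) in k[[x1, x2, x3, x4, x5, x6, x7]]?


C(n+d-1,d)=C(8,2)=28


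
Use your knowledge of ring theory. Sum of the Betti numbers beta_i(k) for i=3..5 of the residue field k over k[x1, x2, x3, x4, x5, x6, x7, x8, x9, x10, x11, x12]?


Koszul resolution: beta_i(k)=C(n,i), n=12
C(12,3)=220, C(12,4)=495, C(12,5)=792
Sum=1507


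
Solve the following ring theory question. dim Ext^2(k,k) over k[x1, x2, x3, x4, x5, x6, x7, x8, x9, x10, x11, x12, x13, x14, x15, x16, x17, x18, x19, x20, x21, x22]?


C(n,i)=C(22,2)=231


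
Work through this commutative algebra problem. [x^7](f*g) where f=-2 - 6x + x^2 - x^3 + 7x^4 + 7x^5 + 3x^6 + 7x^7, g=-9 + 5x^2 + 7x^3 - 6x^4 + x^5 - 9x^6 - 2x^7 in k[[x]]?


[x^7] = sum a_i*b_j, i+j=7
  -2*-2=4
  -6*-9=54
  1*1=1
  -1*-6=6
  7*7=49
  7*5=35
  7*-9=-63
Sum=86


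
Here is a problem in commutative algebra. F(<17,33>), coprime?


gcd(17,33)=1 => F=ab-a-b=17*33-17-33=561-50=511


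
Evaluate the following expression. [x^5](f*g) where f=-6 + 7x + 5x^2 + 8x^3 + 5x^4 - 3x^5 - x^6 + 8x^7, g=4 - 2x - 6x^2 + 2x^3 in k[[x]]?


[x^5] = sum a_i*b_j, i+j=5
  5*2=10
  8*-6=-48
  5*-2=-10
  -3*4=-12
Sum=-60


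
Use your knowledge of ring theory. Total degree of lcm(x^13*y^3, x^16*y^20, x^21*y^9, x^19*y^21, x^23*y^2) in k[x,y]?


lcm = componentwise max:
x: max(13,16,21,19,23)=23
y: max(3,20,9,21,2)=21
Total=23+21=44


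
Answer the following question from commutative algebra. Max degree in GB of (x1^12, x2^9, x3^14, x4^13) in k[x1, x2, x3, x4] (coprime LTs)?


Pure powers, coprime LTs => already GB.
Degrees: 12, 9, 14, 13
Max=14


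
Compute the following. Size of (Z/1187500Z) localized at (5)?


5-primary part: 1187500=5^6*76
Size=5^6=15625


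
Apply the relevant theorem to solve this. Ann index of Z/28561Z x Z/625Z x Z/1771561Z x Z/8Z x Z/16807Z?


Exponent = lcm of the cyclic orders; pairwise coprime => product.
13^4*5^4*11^6*2^3*7^5=28561*625*1771561*8*16807=4251965426944235000


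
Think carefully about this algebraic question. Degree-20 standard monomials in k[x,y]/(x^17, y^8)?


k[x,y], I = (x^17, y^8), d = 20
Need i < 17 and d-i < 8.
Range: 13 <= i <= 16.
H(20) = 4


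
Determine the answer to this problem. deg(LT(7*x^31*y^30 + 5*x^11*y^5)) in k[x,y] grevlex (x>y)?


LT: 7*x^31*y^30
deg_x=31, deg_y=30
Total=31+30=61


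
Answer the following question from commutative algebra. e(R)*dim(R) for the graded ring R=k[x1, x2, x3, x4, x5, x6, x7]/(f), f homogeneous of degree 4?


e(R)=deg(f)=4, dim(R)=7-1=6
e*dim=4*6=24


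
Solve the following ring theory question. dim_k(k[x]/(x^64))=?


Basis: 1,x,...,x^63
dim=64


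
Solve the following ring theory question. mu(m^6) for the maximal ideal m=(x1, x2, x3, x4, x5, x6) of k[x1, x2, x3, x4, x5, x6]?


Graded Nakayama: mu(m^d) = dim_k (m^d/m^(d+1)) = #degree-6 monomials in 6 vars
C(n+d-1,d)=C(11,6)=462


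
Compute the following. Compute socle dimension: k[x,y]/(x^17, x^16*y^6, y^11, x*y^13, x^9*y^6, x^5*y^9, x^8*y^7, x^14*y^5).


Socle = ann(m) = span of standard monomials u with x*u, y*u in I (staircase corners).
Redundant generators: x*y^13, x^16*y^6
Minimal generators: x^17, x^14*y^5, x^9*y^6, x^8*y^7, x^5*y^9, y^11
Corners: x^4y^10, x^7y^8, x^8y^6, x^13y^5, x^16y^4
Socle dim=5


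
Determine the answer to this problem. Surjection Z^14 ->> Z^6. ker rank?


rank(ker) = 14-6 = 8


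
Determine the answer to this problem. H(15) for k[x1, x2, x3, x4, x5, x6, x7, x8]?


C(d+n-1,n-1)=C(22,7)=170544


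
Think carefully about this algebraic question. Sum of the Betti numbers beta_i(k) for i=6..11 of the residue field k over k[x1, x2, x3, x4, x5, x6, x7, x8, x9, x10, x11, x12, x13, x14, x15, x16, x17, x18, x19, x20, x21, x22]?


Koszul resolution: beta_i(k)=C(n,i), n=22
C(22,6)=74613, C(22,7)=170544, C(22,8)=319770, C(22,9)=497420, C(22,10)=646646, C(22,11)=705432
Sum=2414425


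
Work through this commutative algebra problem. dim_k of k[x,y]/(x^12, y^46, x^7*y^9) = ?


k[x,y]/I, I = (x^12, y^46, x^7*y^9)
Rect: 12x46=552. Corner: (12-7)x(46-9)=185.
dim = 552-185 = 367


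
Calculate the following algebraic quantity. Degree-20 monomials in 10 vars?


C(d+n-1,n-1)=C(29,9)=10015005


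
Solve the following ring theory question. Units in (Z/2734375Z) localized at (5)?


Local ring = Z/390625Z.
phi(390625) = 5^7*(5-1) = 312500


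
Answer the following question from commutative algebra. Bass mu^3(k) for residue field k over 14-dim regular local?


C(n,i)=C(14,3)=364


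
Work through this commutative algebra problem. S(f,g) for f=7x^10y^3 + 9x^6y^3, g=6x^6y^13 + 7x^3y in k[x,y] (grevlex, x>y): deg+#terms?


LT(f)=7x^10y^3, LT(g)=6x^6y^13
lcm(LM)=x^10y^13
S(f,g) (scaled by 42 to clear denominators) = 6y^10*f - 7x^4*g = 54x^6y^13 - 49x^7y
2 terms, deg 19.
19+2=21


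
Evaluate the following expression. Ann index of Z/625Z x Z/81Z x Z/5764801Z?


Exponent = lcm of the cyclic orders; pairwise coprime => product.
5^4*3^4*7^8=625*81*5764801=291843050625


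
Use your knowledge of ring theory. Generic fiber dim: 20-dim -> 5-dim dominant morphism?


dim(fiber)=dim(X)-dim(Y)=20-5=15


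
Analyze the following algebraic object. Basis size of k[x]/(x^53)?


Basis: 1,x,...,x^52
dim=53


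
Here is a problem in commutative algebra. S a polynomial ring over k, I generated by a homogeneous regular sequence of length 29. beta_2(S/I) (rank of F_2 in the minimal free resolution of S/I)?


Regular sequence => Koszul complex is the minimal free resolution.
Syz_1 minimally generated by Koszul relations f_i*e_j - f_j*e_i (i<j): mu(Syz_1) = beta_2 = C(m,2) = m(m-1)/2
m=29
29*28/2 = 406


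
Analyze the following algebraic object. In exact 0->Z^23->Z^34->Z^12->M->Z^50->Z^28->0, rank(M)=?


Alt sum=0:
(-1)^0*23 + (-1)^1*34 + (-1)^2*12 + (-1)^3*? + (-1)^4*50 + (-1)^5*28=0
rank(M)=23


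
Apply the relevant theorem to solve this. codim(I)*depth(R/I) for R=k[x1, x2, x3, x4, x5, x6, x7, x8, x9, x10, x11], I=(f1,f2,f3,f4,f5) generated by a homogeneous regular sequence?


codim=5, depth=dim(R/I)=11-5=6
Product=5*6=30


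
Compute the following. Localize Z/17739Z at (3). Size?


3-primary part: 17739=3^5*73
Size=3^5=243


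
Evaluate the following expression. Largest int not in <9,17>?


gcd(9,17)=1 => F=ab-a-b=9*17-9-17=153-26=127


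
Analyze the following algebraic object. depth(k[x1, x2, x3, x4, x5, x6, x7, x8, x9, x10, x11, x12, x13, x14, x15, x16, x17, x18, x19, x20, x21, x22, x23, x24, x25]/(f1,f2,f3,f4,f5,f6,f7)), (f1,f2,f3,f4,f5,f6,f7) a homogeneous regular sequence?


depth(R)=25
depth(R/I)=25-7=18


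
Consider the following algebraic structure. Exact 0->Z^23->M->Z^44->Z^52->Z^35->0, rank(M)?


Alt sum=0:
(-1)^0*23 + (-1)^1*? + (-1)^2*44 + (-1)^3*52 + (-1)^4*35=0
rank(M)=50


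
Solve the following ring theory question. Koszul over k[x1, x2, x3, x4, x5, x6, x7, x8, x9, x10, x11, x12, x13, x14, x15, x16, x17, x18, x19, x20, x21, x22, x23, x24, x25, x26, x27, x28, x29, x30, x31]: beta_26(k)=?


C(n,i)=C(31,26)=169911


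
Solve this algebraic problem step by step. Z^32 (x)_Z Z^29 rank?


rank(M(x)N) = rank(M)*rank(N)
32*29 = 928


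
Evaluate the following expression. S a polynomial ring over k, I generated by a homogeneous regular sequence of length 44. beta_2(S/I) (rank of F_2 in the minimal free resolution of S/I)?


Regular sequence => Koszul complex is the minimal free resolution.
Syz_1 minimally generated by Koszul relations f_i*e_j - f_j*e_i (i<j): mu(Syz_1) = beta_2 = C(m,2) = m(m-1)/2
m=44
44*43/2 = 946


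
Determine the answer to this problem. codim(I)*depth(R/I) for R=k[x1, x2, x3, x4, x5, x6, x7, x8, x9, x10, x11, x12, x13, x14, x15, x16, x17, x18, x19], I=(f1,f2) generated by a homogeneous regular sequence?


codim=2, depth=dim(R/I)=19-2=17
Product=2*17=34


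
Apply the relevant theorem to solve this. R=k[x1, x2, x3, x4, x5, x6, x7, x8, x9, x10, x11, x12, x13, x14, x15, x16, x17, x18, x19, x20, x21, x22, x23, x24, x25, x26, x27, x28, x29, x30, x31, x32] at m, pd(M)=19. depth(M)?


pd+depth=depth(R)=32
depth=32-19=13


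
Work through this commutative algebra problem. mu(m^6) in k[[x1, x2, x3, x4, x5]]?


C(n+d-1,d)=C(10,6)=210


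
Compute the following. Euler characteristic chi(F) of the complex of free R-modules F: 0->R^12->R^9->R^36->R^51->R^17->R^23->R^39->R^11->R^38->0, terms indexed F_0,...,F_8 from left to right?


chi = sum (-1)^i * rank:
(-1)^0*12=12
(-1)^1*9=-9
(-1)^2*36=36
(-1)^3*51=-51
(-1)^4*17=17
(-1)^5*23=-23
(-1)^6*39=39
(-1)^7*11=-11
(-1)^8*38=38
chi=48


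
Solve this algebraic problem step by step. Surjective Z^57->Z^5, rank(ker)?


rank(ker) = 57-5 = 52


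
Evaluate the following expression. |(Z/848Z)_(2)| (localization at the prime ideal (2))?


2-primary part: 848=2^4*53
Size=2^4=16


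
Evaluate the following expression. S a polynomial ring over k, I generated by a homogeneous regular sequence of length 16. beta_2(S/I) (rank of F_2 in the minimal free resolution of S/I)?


Regular sequence => Koszul complex is the minimal free resolution.
Syz_1 minimally generated by Koszul relations f_i*e_j - f_j*e_i (i<j): mu(Syz_1) = beta_2 = C(m,2) = m(m-1)/2
m=16
16*15/2 = 120


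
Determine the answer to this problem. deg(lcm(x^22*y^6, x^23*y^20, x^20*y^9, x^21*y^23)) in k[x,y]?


lcm = componentwise max:
x: max(22,23,20,21)=23
y: max(6,20,9,23)=23
Total=23+23=46


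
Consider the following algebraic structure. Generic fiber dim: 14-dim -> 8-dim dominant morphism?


dim(fiber)=dim(X)-dim(Y)=14-8=6


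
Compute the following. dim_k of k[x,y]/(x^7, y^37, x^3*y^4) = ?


k[x,y]/I, I = (x^7, y^37, x^3*y^4)
Rect: 7x37=259. Corner: (7-3)x(37-4)=132.
dim = 259-132 = 127


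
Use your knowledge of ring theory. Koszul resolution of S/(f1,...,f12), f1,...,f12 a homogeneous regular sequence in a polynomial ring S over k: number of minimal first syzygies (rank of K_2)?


Regular sequence => Koszul complex is the minimal free resolution.
Syz_1 minimally generated by Koszul relations f_i*e_j - f_j*e_i (i<j): mu(Syz_1) = beta_2 = C(m,2) = m(m-1)/2
m=12
12*11/2 = 66


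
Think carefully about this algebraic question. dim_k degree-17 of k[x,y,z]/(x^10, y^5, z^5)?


Need i<10, j<5, k<5 with i+j+k=17.
For each i, j ranges over max(0,17-i-4)..min(4,17-i):
  i=0: j in [13,4] -> 0
  i=1: j in [12,4] -> 0
  i=2: j in [11,4] -> 0
  i=3: j in [10,4] -> 0
  i=4: j in [9,4] -> 0
  i=5: j in [8,4] -> 0
  i=6: j in [7,4] -> 0
  i=7: j in [6,4] -> 0
  i=8: j in [5,4] -> 0
  i=9: j in [4,4] -> 1
H(17) = 0+0+0+0+0+0+0+0+0+1 = 1


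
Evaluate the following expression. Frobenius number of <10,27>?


gcd(10,27)=1 => F=ab-a-b=10*27-10-27=270-37=233


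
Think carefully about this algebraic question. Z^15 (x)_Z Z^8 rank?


rank(M(x)N) = rank(M)*rank(N)
15*8 = 120


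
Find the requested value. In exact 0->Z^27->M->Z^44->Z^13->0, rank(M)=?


Alt sum=0:
(-1)^0*27 + (-1)^1*? + (-1)^2*44 + (-1)^3*13=0
rank(M)=58


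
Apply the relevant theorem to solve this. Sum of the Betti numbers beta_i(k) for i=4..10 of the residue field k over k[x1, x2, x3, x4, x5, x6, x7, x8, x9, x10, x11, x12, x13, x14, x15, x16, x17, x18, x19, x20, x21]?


Koszul resolution: beta_i(k)=C(n,i), n=21
C(21,4)=5985, C(21,5)=20349, C(21,6)=54264, C(21,7)=116280, C(21,8)=203490, C(21,9)=293930, C(21,10)=352716
Sum=1047014


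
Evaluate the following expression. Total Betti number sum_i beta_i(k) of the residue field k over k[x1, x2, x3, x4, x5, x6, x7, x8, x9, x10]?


Koszul resolution: beta_i(k)=C(n,i), n=10
sum_i C(10,i) = 2^10 = 1024


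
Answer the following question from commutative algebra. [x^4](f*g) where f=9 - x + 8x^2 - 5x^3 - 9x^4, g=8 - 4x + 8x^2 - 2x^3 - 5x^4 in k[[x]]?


[x^4] = sum a_i*b_j, i+j=4
  9*-5=-45
  -1*-2=2
  8*8=64
  -5*-4=20
  -9*8=-72
Sum=-31


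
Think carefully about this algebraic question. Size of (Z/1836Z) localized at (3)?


3-primary part: 1836=3^3*68
Size=3^3=27


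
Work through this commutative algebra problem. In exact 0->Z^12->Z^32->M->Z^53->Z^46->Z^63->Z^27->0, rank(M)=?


Alt sum=0:
(-1)^0*12 + (-1)^1*32 + (-1)^2*? + (-1)^3*53 + (-1)^4*46 + (-1)^5*63 + (-1)^6*27=0
rank(M)=63


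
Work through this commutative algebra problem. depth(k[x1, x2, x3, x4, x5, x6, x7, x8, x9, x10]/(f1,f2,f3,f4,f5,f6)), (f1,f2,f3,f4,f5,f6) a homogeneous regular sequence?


depth(R)=10
depth(R/I)=10-6=4


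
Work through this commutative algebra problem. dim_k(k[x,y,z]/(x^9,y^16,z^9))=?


Basis: x^iy^jz^k, i<9,j<16,k<9
9*16*9=1296


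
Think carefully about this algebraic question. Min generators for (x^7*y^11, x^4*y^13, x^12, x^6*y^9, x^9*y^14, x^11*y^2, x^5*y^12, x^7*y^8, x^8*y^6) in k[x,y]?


Remove redundant (divisible by others).
x^9*y^14 redundant.
x^7*y^11 redundant.
Min: x^12, x^11*y^2, x^8*y^6, x^7*y^8, x^6*y^9, x^5*y^12, x^4*y^13
Count=7


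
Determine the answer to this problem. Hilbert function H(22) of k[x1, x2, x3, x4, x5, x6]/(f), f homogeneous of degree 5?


C(27,5)-C(22,5)=80730-26334=54396


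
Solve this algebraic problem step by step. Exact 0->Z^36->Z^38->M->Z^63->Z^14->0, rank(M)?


Alt sum=0:
(-1)^0*36 + (-1)^1*38 + (-1)^2*? + (-1)^3*63 + (-1)^4*14=0
rank(M)=51


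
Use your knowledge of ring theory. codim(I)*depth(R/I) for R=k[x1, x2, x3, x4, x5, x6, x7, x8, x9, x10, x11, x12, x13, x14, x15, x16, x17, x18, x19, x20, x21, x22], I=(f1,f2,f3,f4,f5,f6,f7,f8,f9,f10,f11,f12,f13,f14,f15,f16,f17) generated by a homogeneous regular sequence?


codim=17, depth=dim(R/I)=22-17=5
Product=17*5=85


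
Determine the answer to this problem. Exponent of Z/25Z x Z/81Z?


Exponent = lcm of the cyclic orders; pairwise coprime => product.
5^2*3^4=25*81=2025


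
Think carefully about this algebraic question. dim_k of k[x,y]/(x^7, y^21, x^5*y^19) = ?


k[x,y]/I, I = (x^7, y^21, x^5*y^19)
Rect: 7x21=147. Corner: (7-5)x(21-19)=4.
dim = 147-4 = 143


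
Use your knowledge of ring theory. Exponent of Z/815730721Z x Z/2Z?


Exponent = lcm of the cyclic orders; pairwise coprime => product.
13^8*2^1=815730721*2=1631461442


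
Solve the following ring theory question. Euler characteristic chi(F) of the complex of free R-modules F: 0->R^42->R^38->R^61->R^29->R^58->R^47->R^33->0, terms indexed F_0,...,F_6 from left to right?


chi = sum (-1)^i * rank:
(-1)^0*42=42
(-1)^1*38=-38
(-1)^2*61=61
(-1)^3*29=-29
(-1)^4*58=58
(-1)^5*47=-47
(-1)^6*33=33
chi=80


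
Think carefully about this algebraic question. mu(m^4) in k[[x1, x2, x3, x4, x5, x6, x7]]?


C(n+d-1,d)=C(10,4)=210


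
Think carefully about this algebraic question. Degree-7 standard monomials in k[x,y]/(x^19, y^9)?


k[x,y], I = (x^19, y^9), d = 7
Need i < 19 and d-i < 9.
Range: 0 <= i <= 7.
H(7) = 8


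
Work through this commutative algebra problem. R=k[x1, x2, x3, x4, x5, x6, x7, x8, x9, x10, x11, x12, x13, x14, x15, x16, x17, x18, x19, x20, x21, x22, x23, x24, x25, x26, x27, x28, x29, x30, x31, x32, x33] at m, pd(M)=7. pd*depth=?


pd+depth=33
depth=33-7=26
pd*depth=7*26=182


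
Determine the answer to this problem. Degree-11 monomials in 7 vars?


C(d+n-1,n-1)=C(17,6)=12376


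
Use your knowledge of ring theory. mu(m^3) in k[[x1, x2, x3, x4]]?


C(n+d-1,d)=C(6,3)=20


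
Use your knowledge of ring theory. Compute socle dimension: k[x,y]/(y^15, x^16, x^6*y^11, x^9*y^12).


Socle = ann(m) = span of standard monomials u with x*u, y*u in I (staircase corners).
Redundant generators: x^9*y^12
Minimal generators: x^16, x^6*y^11, y^15
Corners: x^5y^14, x^15y^10
Socle dim=2


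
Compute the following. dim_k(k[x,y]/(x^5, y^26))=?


Basis: x^i*y^j, i<5, j<26
5*26=130


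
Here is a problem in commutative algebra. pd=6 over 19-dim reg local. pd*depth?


pd+depth=19
depth=19-6=13
pd*depth=6*13=78


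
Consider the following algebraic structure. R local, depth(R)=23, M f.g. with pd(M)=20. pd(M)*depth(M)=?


pd+depth=23
depth=23-20=3
pd*depth=20*3=60


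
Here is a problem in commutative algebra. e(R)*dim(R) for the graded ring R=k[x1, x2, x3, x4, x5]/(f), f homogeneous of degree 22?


e(R)=deg(f)=22, dim(R)=5-1=4
e*dim=22*4=88


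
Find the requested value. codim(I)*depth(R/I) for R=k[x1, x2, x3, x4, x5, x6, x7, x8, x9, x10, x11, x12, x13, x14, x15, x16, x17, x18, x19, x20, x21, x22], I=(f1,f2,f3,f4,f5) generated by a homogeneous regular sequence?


codim=5, depth=dim(R/I)=22-5=17
Product=5*17=85


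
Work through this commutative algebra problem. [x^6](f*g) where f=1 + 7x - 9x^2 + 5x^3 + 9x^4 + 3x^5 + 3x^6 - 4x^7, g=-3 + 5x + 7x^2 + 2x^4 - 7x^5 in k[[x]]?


[x^6] = sum a_i*b_j, i+j=6
  7*-7=-49
  -9*2=-18
  9*7=63
  3*5=15
  3*-3=-9
Sum=2


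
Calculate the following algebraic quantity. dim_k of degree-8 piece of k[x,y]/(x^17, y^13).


k[x,y], I = (x^17, y^13), d = 8
Need i < 17 and d-i < 13.
Range: 0 <= i <= 8.
H(8) = 9


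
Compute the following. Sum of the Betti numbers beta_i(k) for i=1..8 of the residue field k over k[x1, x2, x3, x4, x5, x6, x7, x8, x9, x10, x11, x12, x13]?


Koszul resolution: beta_i(k)=C(n,i), n=13
C(13,1)=13, C(13,2)=78, C(13,3)=286, C(13,4)=715, C(13,5)=1287, C(13,6)=1716, C(13,7)=1716, C(13,8)=1287
Sum=7098


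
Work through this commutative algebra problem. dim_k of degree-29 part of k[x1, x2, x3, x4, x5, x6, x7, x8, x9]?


C(d+n-1,n-1)=C(37,8)=38608020


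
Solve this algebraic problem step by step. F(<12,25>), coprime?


gcd(12,25)=1 => F=ab-a-b=12*25-12-25=300-37=263


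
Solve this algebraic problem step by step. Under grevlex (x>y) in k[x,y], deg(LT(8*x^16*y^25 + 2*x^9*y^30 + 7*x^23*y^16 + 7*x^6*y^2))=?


LT: 8*x^16*y^25
deg_x=16, deg_y=25
Total=16+25=41


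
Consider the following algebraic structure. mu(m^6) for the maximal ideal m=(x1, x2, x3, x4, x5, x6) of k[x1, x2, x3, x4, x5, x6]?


Graded Nakayama: mu(m^d) = dim_k (m^d/m^(d+1)) = #degree-6 monomials in 6 vars
C(n+d-1,d)=C(11,6)=462


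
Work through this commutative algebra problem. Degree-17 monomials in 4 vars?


C(d+n-1,n-1)=C(20,3)=1140


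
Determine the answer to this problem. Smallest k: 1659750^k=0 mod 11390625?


1659750^k mod 11390625:
k=1: 1659750
k=2: 4359375
k=3: 10968750
k=4: 8859375
k=5: 7593750
k=6: 0
First zero at k = 6


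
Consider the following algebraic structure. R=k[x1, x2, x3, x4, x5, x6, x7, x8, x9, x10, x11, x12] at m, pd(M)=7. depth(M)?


pd+depth=depth(R)=12
depth=12-7=5


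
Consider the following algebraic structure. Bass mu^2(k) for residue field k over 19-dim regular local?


C(n,i)=C(19,2)=171


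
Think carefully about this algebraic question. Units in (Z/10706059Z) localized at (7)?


Local ring = Z/823543Z.
phi(823543) = 7^6*(7-1) = 705894


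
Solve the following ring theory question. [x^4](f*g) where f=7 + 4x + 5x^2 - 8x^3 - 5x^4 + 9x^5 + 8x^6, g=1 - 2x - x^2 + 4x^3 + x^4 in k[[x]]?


[x^4] = sum a_i*b_j, i+j=4
  7*1=7
  4*4=16
  5*-1=-5
  -8*-2=16
  -5*1=-5
Sum=29


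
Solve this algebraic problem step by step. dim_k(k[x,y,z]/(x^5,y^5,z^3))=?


Basis: x^iy^jz^k, i<5,j<5,k<3
5*5*3=75


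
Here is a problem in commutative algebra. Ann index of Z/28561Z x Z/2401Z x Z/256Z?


Exponent = lcm of the cyclic orders; pairwise coprime => product.
13^4*7^4*2^8=28561*2401*256=17555190016


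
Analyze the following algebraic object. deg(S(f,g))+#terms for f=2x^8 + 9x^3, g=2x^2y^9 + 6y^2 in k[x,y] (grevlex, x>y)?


LT(f)=2x^8, LT(g)=2x^2y^9
lcm(LM)=x^8y^9
S(f,g) (scaled by 4 to clear denominators) = 2y^9*f - 2x^6*g = 18x^3y^9 - 12x^6y^2
2 terms, deg 12.
12+2=14


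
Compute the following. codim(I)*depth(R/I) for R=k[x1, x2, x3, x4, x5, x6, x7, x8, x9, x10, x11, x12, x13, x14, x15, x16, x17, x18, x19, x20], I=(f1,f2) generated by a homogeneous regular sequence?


codim=2, depth=dim(R/I)=20-2=18
Product=2*18=36


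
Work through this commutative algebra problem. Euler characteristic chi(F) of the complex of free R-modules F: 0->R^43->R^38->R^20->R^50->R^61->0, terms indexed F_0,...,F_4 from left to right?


chi = sum (-1)^i * rank:
(-1)^0*43=43
(-1)^1*38=-38
(-1)^2*20=20
(-1)^3*50=-50
(-1)^4*61=61
chi=36


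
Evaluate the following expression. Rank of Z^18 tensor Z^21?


rank(M(x)N) = rank(M)*rank(N)
18*21 = 378


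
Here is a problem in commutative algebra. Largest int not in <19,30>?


gcd(19,30)=1 => F=ab-a-b=19*30-19-30=570-49=521


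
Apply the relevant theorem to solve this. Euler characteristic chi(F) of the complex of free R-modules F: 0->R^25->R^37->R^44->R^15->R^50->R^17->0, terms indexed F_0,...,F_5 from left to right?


chi = sum (-1)^i * rank:
(-1)^0*25=25
(-1)^1*37=-37
(-1)^2*44=44
(-1)^3*15=-15
(-1)^4*50=50
(-1)^5*17=-17
chi=50


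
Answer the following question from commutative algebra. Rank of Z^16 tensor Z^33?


rank(M(x)N) = rank(M)*rank(N)
16*33 = 528


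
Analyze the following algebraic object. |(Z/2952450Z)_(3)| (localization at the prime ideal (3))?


3-primary part: 2952450=3^10*50
Size=3^10=59049


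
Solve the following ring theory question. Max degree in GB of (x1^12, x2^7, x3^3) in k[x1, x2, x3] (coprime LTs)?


Pure powers, coprime LTs => already GB.
Degrees: 12, 7, 3
Max=12


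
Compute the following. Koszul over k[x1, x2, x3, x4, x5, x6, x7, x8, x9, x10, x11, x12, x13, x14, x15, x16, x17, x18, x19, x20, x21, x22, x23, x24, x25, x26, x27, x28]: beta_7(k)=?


C(n,i)=C(28,7)=1184040


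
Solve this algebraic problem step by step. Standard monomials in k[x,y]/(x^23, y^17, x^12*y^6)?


k[x,y]/I, I = (x^23, y^17, x^12*y^6)
Rect: 23x17=391. Corner: (23-12)x(17-6)=121.
dim = 391-121 = 270


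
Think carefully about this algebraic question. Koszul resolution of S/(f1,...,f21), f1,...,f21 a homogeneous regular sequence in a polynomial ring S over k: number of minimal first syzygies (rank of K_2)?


Regular sequence => Koszul complex is the minimal free resolution.
Syz_1 minimally generated by Koszul relations f_i*e_j - f_j*e_i (i<j): mu(Syz_1) = beta_2 = C(m,2) = m(m-1)/2
m=21
21*20/2 = 210


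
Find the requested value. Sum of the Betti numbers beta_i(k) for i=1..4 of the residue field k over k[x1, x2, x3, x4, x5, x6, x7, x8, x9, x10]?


Koszul resolution: beta_i(k)=C(n,i), n=10
C(10,1)=10, C(10,2)=45, C(10,3)=120, C(10,4)=210
Sum=385


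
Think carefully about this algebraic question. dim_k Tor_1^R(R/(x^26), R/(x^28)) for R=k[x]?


Tor_1(R/I,R/J)=(I cap J)/IJ=(x^28)/(x^54)
dim=54-28=min(26,28)=26


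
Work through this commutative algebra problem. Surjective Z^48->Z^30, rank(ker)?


rank(ker) = 48-30 = 18


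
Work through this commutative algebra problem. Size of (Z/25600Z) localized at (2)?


2-primary part: 25600=2^10*25
Size=2^10=1024


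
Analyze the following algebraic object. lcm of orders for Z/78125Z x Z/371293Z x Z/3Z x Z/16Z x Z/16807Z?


Exponent = lcm of the cyclic orders; pairwise coprime => product.
5^7*13^5*3^1*2^4*7^5=78125*371293*3*16*16807=23401205441250000


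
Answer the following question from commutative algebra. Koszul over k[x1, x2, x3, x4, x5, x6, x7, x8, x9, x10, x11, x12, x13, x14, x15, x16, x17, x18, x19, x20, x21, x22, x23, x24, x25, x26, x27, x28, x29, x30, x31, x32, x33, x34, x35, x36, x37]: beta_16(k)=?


C(n,i)=C(37,16)=12875774670


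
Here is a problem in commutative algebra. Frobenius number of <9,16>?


gcd(9,16)=1 => F=ab-a-b=9*16-9-16=144-25=119


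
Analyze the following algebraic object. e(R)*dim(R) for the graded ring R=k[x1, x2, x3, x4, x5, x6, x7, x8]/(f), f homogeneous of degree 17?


e(R)=deg(f)=17, dim(R)=8-1=7
e*dim=17*7=119


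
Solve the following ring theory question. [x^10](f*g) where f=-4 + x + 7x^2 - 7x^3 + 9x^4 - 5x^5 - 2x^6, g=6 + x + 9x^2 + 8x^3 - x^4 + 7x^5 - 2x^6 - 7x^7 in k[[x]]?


[x^10] = sum a_i*b_j, i+j=10
  -7*-7=49
  9*-2=-18
  -5*7=-35
  -2*-1=2
Sum=-2


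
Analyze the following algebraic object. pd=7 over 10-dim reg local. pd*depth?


pd+depth=10
depth=10-7=3
pd*depth=7*3=21


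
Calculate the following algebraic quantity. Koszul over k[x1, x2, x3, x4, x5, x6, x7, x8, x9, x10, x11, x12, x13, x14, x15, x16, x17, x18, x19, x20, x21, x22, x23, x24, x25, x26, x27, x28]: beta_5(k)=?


C(n,i)=C(28,5)=98280


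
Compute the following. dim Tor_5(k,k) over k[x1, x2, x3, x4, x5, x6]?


Koszul: C(n,i)=C(6,5)=6


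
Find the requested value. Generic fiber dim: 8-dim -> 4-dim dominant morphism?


dim(fiber)=dim(X)-dim(Y)=8-4=4


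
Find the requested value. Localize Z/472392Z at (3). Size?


3-primary part: 472392=3^10*8
Size=3^10=59049
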